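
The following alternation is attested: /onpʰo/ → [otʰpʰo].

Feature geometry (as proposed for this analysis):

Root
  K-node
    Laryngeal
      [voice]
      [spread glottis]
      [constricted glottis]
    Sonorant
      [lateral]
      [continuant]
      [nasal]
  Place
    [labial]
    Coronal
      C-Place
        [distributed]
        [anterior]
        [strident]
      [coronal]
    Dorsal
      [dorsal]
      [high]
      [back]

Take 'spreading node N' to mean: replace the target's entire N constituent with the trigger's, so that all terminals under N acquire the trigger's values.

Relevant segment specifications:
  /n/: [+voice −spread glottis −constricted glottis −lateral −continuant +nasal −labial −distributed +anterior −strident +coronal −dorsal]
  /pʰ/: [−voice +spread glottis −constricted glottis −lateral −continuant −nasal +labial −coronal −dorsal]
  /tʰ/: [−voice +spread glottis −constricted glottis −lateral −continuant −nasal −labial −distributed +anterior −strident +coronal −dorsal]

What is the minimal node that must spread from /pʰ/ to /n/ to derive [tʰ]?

K-node

Feature comparison: [voice], [spread glottis], [nasal] differ between /n/ and [tʰ]; the remaining terminals match.
The smallest constituent containing every changed terminal is K-node — each of its daughters lacks at least one of the affected features.
Delinking /n/'s K-node and associating /pʰ/'s K-node gives precisely the feature bundle of [tʰ].
[labial], [coronal] — on which /pʰ/ differs from /n/ — are unchanged, so Root cannot have spread; the constituent is no larger than K-node.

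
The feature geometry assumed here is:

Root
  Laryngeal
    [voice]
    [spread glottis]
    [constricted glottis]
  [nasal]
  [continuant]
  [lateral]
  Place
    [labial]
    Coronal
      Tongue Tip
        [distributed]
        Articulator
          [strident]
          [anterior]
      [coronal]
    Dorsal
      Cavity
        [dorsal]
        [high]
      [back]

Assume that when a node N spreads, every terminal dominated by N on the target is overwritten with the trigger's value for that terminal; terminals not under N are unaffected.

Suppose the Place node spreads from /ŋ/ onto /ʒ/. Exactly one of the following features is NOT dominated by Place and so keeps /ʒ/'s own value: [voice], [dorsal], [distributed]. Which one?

[voice]

The terminals dominated by Place are [labial], [distributed], [strident], [anterior], [coronal], [dorsal], [high], [back].
[dorsal], [distributed] all lie under Place, so they are overwritten when Place spreads.
[voice] attaches under Laryngeal, not under Place, so /ʒ/ retains its own value for [voice].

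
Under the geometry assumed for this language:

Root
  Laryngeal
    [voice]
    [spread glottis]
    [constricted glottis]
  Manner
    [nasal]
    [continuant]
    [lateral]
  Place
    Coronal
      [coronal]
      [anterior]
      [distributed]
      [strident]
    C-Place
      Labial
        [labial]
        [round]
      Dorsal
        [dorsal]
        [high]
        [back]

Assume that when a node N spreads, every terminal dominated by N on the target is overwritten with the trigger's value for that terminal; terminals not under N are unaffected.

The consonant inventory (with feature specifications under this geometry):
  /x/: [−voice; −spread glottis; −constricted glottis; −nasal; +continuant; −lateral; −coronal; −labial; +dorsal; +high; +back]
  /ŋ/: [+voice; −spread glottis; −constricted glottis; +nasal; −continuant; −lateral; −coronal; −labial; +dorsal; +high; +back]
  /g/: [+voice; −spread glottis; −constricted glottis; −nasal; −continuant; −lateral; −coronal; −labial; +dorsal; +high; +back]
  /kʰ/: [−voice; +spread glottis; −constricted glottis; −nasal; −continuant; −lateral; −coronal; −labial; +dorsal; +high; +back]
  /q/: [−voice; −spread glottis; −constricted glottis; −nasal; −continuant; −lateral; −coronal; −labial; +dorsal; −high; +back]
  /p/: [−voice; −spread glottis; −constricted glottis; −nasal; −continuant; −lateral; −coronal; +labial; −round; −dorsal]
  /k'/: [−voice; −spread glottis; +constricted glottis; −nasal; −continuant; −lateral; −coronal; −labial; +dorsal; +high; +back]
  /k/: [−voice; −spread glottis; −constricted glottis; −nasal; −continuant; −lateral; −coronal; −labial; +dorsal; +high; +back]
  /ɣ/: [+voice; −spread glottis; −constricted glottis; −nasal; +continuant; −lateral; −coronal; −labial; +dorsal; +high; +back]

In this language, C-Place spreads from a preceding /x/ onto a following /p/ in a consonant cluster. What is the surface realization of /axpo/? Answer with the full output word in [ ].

[axko]

C-Place immediately or transitively dominates [labial], [round], [dorsal], [high], [back].
Spreading C-Place from /x/ onto /p/ replaces those values with /x/'s: [−labial], [+dorsal], [+high], [+back]. Features outside C-Place ([voice], [spread glottis], [constricted glottis], …) stay as in /p/.
Among the inventory, only /k/ has exactly this specification, giving the surface form [axko].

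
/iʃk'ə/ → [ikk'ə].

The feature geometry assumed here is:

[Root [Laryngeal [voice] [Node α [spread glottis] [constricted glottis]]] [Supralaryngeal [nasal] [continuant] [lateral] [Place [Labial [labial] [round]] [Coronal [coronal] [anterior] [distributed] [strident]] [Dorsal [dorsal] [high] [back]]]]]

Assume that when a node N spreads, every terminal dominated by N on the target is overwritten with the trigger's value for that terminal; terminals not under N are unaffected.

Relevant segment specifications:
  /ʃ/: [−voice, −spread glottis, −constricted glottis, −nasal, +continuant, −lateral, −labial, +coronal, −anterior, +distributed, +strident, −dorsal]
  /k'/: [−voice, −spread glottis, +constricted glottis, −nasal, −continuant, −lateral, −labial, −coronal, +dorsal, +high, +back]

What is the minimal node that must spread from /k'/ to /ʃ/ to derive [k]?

Supralaryngeal

Comparing /ʃ/ with its surface form [k], the features that change are [continuant], [coronal], [anterior], [distributed], [strident], [dorsal], [high], [back].
These terminals are all dominated by Supralaryngeal, and no proper subconstituent of Supralaryngeal covers them all; Supralaryngeal is their lowest common ancestor.
If Supralaryngeal spreads, every terminal under it takes /k'/'s value, producing [k] as observed.
Since [constricted glottis] is preserved even though /k'/ disagrees there, no node above Supralaryngeal spread.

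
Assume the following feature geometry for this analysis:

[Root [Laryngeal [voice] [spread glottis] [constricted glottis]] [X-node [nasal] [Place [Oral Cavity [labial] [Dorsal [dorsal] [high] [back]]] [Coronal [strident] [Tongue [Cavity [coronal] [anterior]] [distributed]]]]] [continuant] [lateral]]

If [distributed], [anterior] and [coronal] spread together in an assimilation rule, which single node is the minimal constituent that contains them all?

[distributed]: Root → X-node → Place → Coronal → Tongue → [distributed].
[anterior]: Root → X-node → Place → Coronal → Tongue → Cavity → [anterior].
[coronal]: Root → X-node → Place → Coronal → Tongue → Cavity → [coronal].
These paths first converge at Tongue; no daughter of Tongue dominates all 3 features, so Tongue is the minimal constituent.

Tongue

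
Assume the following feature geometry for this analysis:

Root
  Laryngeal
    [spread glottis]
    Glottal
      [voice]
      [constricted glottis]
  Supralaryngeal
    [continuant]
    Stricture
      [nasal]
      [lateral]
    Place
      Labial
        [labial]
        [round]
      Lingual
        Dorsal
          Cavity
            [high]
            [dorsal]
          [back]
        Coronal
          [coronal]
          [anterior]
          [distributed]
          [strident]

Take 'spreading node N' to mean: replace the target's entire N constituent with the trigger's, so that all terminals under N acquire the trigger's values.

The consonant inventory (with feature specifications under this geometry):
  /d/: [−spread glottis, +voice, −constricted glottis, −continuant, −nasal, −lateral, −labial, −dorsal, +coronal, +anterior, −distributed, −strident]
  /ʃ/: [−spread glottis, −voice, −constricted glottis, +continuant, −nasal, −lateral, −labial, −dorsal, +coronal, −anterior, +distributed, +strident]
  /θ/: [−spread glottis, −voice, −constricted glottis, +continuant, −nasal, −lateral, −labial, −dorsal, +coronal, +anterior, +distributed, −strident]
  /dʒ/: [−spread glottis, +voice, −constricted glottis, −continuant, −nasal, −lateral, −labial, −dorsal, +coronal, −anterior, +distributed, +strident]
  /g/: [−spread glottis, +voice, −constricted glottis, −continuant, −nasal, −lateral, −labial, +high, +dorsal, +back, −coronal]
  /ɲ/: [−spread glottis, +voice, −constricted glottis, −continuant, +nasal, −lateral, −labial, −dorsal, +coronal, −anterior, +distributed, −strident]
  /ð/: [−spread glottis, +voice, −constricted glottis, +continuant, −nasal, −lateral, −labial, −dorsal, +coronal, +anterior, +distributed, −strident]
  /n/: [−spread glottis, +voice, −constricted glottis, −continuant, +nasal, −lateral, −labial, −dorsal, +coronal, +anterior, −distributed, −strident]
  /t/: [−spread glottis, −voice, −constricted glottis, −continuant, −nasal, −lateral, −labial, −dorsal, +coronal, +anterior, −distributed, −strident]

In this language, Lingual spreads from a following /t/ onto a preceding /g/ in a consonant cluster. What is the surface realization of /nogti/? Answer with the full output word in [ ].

Terminals under Lingual in this geometry: [high], [dorsal], [back], [coronal], [anterior], [distributed], [strident].
Spreading Lingual from /t/ onto /g/ replaces those values with /t/'s: [−dorsal], [+coronal], [+anterior], [−distributed], [−strident]. Features outside Lingual ([spread glottis], [voice], [constricted glottis], …) stay as in /g/.
Among the inventory, only /d/ has exactly this specification, giving the surface form [nodti].

[nodti]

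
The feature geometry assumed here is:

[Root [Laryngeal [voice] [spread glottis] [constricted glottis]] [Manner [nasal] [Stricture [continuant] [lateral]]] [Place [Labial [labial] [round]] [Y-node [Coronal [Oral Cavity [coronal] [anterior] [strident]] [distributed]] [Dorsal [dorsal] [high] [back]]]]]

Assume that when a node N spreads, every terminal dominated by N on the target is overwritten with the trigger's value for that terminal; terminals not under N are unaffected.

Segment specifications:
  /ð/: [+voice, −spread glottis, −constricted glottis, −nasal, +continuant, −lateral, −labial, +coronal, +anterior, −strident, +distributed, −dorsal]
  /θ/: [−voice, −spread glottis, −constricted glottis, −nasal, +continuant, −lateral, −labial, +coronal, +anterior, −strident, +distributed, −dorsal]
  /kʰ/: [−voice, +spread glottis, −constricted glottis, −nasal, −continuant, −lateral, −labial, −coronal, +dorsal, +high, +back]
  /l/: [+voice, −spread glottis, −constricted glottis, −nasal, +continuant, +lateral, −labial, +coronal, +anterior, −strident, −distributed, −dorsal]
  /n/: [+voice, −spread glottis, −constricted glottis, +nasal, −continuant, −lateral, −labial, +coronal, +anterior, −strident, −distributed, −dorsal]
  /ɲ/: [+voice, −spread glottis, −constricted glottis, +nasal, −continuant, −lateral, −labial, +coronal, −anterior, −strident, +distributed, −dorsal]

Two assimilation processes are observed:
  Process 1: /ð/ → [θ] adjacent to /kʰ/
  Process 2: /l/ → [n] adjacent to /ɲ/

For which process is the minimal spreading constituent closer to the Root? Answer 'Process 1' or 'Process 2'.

Process 1: the feature that changes is [voice]; the minimal node is [voice] (depth 2).
Process 2 alters [nasal], [continuant], [lateral]; the lowest common ancestor is Manner (depth 1 from Root).
Manner (depth 1) sits above [voice] (depth 2), making Process 2 the one with the higher spreading node.

Process 2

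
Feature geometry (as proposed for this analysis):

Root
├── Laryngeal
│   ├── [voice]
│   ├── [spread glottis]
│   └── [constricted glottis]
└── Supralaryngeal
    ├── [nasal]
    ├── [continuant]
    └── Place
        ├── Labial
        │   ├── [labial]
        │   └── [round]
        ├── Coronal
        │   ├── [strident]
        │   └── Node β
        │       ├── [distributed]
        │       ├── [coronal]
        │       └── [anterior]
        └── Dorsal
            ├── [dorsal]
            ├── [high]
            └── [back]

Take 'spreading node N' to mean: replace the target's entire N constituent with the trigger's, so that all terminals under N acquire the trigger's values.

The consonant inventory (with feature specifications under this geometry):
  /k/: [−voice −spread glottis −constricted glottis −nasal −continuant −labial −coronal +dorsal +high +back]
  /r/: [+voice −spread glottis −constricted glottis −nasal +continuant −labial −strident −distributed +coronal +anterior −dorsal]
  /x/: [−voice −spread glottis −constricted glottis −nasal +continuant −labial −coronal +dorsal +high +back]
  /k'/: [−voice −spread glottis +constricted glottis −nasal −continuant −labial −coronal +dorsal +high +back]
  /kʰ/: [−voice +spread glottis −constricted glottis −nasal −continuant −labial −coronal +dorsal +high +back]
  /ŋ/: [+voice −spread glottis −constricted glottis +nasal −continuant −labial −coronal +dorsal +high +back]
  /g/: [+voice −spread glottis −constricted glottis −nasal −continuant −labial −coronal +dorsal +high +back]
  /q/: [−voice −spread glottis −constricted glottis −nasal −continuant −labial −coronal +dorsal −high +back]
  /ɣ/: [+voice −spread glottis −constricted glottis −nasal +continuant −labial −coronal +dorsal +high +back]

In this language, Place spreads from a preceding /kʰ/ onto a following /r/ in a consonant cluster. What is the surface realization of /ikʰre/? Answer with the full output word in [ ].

[ikʰɣe]

The Place node dominates the terminals [labial], [round], [strident], [distributed], [coronal], [anterior], [dorsal], [high], [back].
The target acquires /kʰ/'s values for everything under Place — [−labial], [−coronal], [+dorsal], [+high], [+back] — while keeping its own [voice], [spread glottis], [constricted glottis], ….
The resulting bundle matches /ɣ/ in the inventory; substituting it for /r/ gives [ikʰɣe].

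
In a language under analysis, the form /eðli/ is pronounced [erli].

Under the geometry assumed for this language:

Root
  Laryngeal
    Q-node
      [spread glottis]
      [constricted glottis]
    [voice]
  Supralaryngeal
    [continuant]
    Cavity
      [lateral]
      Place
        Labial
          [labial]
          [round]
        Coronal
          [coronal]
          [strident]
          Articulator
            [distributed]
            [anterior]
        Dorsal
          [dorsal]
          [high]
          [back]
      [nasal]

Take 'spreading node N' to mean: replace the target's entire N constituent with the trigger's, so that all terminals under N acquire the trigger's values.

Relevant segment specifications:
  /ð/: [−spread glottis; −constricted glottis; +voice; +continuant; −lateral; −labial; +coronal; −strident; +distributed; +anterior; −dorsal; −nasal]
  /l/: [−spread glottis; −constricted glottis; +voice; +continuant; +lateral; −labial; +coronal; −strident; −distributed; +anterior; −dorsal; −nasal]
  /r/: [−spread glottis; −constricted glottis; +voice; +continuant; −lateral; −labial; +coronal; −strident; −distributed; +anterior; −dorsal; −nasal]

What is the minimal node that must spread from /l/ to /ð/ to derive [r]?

The alternation /ð/ → [r] changes [distributed] and nothing else.
Since just one terminal is affected and it takes /l/'s value, spreading the terminal [distributed] alone is sufficient and minimal.
[lateral] stays as in /ð/ although /l/ differs there, so no node dominating it spread; among the remaining candidates [distributed] is the lowest that derives the output.

[distributed]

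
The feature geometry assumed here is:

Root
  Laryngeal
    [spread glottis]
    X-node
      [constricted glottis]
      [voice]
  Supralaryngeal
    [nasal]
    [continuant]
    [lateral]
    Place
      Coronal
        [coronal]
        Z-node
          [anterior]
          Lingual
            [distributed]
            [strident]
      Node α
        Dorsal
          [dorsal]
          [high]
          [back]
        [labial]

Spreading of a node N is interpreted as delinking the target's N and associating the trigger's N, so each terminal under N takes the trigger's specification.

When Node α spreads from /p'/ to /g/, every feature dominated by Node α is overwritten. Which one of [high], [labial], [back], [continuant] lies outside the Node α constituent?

[continuant]

Under this geometry, Node α contains [dorsal], [high], [back], [labial].
[back], [high], [labial] all lie under Node α, so they are overwritten when Node α spreads.
[continuant] is not within the Node α subtree (it hangs from Supralaryngeal), so /g/'s [continuant] value survives.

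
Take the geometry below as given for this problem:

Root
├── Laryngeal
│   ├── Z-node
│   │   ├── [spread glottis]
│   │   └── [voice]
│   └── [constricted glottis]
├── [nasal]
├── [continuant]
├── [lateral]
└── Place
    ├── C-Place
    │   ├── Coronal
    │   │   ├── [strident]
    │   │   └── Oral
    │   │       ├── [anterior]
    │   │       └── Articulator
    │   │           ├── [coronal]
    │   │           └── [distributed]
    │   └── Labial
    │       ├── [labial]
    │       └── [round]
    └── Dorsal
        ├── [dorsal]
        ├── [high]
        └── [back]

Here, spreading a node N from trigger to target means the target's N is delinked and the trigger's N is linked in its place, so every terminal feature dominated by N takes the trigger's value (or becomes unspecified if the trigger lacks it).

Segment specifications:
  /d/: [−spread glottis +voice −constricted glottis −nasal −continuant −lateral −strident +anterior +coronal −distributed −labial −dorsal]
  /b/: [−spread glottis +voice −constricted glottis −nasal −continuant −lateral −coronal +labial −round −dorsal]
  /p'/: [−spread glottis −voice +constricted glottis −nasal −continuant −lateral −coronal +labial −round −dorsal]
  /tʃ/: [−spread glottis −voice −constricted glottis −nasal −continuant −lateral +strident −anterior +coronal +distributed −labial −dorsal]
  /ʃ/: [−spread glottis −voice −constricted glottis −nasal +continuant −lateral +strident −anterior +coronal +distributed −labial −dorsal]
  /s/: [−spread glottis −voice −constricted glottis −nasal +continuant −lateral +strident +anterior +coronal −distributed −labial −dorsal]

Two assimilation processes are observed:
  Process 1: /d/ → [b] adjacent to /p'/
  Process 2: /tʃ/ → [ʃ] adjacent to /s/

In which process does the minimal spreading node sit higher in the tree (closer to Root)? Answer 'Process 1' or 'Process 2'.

Process 2

Process 1 alters [labial], [round], [coronal], [anterior], [distributed], [strident]; the lowest common ancestor is C-Place (depth 2 from Root).
Process 2 alters [continuant]; the lowest dominating node is [continuant] (depth 1 from Root).
[continuant] is closer to Root than C-Place, so Process 2 spreads the higher node.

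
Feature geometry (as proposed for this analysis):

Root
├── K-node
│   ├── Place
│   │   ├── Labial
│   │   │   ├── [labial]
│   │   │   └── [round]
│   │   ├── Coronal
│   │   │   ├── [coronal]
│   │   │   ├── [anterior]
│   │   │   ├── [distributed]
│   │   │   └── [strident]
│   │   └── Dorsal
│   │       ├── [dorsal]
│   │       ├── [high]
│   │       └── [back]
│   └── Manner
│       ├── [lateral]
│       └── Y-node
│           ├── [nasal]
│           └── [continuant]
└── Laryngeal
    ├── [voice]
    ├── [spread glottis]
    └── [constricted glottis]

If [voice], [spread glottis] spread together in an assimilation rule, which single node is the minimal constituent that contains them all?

[voice]: Root → Laryngeal → [voice].
[spread glottis]: Root → Laryngeal → [spread glottis].
The lowest node appearing on every path is Laryngeal; each proper daughter of Laryngeal fails to dominate at least one of the listed features.

Laryngeal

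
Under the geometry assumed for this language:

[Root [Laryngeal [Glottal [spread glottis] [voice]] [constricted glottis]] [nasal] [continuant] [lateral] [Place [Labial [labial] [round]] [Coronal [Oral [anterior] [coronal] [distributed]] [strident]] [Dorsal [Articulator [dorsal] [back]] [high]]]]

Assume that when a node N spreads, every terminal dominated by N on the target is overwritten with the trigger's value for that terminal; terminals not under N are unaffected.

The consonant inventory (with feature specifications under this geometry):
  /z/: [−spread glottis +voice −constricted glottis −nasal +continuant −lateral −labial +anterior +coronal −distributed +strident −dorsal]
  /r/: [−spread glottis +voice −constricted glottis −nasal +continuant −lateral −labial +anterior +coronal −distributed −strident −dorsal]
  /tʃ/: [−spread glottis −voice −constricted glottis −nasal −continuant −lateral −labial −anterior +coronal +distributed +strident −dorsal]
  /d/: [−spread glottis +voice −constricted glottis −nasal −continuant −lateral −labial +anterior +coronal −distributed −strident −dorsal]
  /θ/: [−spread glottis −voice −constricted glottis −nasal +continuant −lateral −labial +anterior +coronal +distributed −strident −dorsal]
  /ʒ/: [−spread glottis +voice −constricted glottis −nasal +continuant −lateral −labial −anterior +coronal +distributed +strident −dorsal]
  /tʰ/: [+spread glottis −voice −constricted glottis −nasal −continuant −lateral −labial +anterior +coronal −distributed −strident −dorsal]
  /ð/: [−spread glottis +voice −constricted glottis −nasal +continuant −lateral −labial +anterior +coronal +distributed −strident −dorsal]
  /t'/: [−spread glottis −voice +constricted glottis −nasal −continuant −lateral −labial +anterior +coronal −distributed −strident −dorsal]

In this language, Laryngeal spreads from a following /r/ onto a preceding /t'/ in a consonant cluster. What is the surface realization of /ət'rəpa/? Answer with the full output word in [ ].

Laryngeal immediately or transitively dominates [spread glottis], [voice], [constricted glottis].
The target acquires /r/'s values for everything under Laryngeal — [−spread glottis], [+voice], [−constricted glottis] — while keeping its own [nasal], [continuant], [lateral], ….
The resulting bundle matches /d/ in the inventory; substituting it for /t'/ gives [ədrəpa].

[ədrəpa]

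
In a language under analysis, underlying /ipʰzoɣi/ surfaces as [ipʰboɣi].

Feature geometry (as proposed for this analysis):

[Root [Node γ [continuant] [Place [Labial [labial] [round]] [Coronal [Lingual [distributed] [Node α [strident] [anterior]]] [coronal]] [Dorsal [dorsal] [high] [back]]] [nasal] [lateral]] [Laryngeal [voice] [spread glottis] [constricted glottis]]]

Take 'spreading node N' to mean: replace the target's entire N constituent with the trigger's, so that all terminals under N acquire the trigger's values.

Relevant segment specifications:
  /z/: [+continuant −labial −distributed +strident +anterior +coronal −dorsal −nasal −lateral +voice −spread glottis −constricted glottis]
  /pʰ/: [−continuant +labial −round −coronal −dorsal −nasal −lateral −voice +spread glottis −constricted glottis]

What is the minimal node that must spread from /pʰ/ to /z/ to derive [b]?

Node γ

Feature comparison: [continuant], [labial], [round], [coronal], [anterior], [distributed], [strident] differ between /z/ and [b]; the remaining terminals match.
Tracing each changed feature up the tree, the paths first meet at Node γ; any lower node misses at least one of them.
Delinking /z/'s Node γ and associating /pʰ/'s Node γ gives precisely the feature bundle of [b].
[voice], [spread glottis] — on which /pʰ/ differs from /z/ — are unchanged, so Root cannot have spread; the constituent is no larger than Node γ.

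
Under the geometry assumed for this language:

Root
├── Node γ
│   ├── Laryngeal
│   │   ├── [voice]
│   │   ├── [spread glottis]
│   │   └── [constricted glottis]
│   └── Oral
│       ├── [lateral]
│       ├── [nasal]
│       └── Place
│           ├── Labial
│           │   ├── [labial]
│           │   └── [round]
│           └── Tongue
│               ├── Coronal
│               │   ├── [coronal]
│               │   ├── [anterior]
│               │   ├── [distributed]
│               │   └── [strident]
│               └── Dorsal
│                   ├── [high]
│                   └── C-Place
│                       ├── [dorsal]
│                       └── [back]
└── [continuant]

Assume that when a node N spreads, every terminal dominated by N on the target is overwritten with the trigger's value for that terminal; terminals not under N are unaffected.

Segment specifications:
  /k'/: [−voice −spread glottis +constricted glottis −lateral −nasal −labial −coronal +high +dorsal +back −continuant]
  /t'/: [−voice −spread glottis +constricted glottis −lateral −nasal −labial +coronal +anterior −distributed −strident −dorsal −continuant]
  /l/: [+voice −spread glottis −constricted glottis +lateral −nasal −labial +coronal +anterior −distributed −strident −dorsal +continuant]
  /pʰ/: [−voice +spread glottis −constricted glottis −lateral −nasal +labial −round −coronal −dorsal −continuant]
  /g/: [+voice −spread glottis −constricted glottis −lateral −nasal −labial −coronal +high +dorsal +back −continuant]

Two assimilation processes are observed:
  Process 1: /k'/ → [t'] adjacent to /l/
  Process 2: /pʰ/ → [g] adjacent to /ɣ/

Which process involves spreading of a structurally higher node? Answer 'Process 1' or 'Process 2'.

Process 2

In Process 1, [coronal], [anterior], [distributed], [strident], [dorsal], [high], [back] change, so the minimal spreading node is Tongue at depth 4.
Process 2 alters [voice], [spread glottis], [labial], [round], [dorsal], [high], [back]; the lowest common ancestor is Node γ (depth 1 from Root).
Node γ is closer to Root than Tongue, so Process 2 spreads the higher node.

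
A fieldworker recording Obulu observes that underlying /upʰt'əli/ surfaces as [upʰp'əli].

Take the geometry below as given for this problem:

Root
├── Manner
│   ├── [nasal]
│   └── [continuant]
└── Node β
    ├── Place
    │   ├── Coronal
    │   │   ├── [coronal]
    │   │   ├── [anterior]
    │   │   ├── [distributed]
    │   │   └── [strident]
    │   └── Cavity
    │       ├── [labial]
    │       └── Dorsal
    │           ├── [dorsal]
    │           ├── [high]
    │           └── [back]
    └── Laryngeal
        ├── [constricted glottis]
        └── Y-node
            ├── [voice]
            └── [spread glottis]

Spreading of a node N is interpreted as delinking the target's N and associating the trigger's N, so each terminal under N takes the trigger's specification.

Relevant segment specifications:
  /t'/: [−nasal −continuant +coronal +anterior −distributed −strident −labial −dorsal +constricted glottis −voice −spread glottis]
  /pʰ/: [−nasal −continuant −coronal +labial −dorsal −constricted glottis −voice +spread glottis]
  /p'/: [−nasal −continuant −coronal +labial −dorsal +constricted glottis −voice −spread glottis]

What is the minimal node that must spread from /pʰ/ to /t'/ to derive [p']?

Place

The alternation /t'/ → [p'] changes [labial], [coronal], [anterior], [distributed], [strident] and nothing else.
Tracing each changed feature up the tree, the paths first meet at Place; any lower node misses at least one of them.
Delinking /t'/'s Place and associating /pʰ/'s Place gives precisely the feature bundle of [p'].
[constricted glottis], [spread glottis] — on which /pʰ/ differs from /t'/ — are unchanged, so neither Node β nor anything higher can have spread; the constituent is no larger than Place.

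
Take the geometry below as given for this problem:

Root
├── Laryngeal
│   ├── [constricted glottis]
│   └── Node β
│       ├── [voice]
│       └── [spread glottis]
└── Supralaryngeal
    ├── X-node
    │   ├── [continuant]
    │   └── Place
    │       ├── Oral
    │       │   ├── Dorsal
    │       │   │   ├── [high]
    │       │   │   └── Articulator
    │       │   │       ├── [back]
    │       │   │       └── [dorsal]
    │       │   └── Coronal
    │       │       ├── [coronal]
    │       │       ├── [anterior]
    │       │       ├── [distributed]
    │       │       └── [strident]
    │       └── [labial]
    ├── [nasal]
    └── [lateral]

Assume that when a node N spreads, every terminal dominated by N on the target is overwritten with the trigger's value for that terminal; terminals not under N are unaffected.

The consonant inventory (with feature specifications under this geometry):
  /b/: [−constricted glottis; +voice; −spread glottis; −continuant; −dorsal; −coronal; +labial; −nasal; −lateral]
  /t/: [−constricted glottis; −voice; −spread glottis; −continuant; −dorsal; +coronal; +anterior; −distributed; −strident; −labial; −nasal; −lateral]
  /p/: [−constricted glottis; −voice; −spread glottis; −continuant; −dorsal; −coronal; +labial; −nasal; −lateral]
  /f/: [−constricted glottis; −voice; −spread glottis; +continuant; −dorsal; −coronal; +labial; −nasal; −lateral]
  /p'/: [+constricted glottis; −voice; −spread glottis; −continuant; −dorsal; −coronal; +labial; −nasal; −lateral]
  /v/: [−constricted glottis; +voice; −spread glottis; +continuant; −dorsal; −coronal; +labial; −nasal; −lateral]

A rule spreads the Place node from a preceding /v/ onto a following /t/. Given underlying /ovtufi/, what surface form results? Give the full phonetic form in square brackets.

The Place node dominates the terminals [high], [back], [dorsal], [coronal], [anterior], [distributed], [strident], [labial].
The target acquires /v/'s values for everything under Place — [−dorsal], [−coronal], [+labial] — while keeping its own [constricted glottis], [voice], [spread glottis], ….
The resulting bundle matches /p/ in the inventory; substituting it for /t/ gives [ovpufi].

[ovpufi]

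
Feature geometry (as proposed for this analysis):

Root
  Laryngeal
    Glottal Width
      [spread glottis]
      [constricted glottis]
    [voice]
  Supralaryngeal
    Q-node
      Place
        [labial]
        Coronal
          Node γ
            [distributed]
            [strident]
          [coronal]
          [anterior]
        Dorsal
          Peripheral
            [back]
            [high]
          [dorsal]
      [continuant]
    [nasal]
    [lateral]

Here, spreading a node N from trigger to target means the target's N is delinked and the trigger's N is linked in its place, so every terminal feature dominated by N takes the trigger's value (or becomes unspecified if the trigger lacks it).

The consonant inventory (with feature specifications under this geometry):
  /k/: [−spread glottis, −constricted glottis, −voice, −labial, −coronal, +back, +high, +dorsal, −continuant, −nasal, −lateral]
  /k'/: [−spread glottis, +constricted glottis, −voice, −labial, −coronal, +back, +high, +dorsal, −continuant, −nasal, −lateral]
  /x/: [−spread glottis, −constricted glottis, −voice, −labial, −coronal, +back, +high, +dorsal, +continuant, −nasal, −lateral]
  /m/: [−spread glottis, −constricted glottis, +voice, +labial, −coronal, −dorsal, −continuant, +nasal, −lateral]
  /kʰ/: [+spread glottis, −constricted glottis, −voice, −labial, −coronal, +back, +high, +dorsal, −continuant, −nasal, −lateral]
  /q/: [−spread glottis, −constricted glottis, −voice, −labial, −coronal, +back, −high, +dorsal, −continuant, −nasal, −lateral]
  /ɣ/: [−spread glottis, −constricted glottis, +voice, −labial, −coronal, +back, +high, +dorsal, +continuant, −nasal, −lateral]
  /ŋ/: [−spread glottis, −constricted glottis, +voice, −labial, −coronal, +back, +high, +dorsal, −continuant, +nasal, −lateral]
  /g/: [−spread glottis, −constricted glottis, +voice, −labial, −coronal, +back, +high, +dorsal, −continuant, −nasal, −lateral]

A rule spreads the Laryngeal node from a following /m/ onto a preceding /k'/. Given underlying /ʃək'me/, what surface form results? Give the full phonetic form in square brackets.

Laryngeal immediately or transitively dominates [spread glottis], [constricted glottis], [voice].
The target acquires /m/'s values for everything under Laryngeal — [−spread glottis], [−constricted glottis], [+voice] — while keeping its own [labial], [coronal], [back], ….
This feature bundle is that of [g], so /ʃək'me/ surfaces as [ʃəgme].

[ʃəgme]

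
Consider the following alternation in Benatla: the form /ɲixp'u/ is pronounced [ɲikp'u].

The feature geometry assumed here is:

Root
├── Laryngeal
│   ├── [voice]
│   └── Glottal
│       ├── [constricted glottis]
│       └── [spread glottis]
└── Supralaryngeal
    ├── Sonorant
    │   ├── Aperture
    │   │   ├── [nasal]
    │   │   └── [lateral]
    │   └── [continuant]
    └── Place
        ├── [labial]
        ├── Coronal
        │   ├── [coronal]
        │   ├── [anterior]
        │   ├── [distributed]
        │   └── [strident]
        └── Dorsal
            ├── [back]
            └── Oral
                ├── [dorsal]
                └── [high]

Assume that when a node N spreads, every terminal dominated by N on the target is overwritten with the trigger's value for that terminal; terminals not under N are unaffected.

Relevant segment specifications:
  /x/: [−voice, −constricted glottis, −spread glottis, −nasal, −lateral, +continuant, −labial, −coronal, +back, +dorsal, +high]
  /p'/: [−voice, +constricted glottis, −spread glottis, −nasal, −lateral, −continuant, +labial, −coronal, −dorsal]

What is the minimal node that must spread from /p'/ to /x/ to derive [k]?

/x/ and [k] differ in [continuant]; every other specified feature is identical.
Since just one terminal is affected and it takes /p'/'s value, spreading the terminal [continuant] alone is sufficient and minimal.
[labial], [constricted glottis] stay as in /x/ although /p'/ differs there, so no node dominating them spread; among the remaining candidates [continuant] is the lowest that derives the output.

[continuant]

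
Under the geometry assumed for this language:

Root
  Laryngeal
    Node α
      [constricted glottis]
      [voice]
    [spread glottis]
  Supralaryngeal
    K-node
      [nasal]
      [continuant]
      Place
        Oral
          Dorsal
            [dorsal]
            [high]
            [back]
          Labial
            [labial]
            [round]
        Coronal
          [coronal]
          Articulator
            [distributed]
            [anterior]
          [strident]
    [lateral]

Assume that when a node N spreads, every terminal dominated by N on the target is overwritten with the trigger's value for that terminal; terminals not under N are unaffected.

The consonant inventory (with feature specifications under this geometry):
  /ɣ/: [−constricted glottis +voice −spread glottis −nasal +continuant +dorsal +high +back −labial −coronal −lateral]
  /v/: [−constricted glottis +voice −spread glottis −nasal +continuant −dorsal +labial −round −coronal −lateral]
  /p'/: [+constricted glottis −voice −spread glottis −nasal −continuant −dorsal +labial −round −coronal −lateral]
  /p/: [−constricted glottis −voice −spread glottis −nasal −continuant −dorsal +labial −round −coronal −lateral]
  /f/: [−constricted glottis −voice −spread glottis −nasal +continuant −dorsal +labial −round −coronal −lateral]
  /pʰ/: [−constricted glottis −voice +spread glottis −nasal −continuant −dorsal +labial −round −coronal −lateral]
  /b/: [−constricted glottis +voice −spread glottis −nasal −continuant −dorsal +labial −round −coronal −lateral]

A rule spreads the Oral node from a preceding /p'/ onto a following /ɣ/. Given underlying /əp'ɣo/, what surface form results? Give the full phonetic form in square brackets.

Terminals under Oral in this geometry: [dorsal], [high], [back], [labial], [round].
Spreading Oral from /p'/ onto /ɣ/ replaces those values with /p'/'s: [−dorsal], [+labial], [−round]. Features outside Oral ([constricted glottis], [voice], [spread glottis], …) stay as in /ɣ/.
Among the inventory, only /v/ has exactly this specification, giving the surface form [əp'vo].

[əp'vo]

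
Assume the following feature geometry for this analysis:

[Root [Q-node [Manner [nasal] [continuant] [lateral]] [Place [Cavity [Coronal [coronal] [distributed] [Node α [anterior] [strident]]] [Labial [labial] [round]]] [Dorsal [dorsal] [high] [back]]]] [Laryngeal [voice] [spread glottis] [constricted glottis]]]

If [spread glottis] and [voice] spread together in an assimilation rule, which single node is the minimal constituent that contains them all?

[spread glottis] is immediately dominated by Laryngeal.
[voice] is immediately dominated by Laryngeal.
The listed terminals split across distinct daughters of Laryngeal, so Laryngeal itself is the smallest node containing them all.

Laryngeal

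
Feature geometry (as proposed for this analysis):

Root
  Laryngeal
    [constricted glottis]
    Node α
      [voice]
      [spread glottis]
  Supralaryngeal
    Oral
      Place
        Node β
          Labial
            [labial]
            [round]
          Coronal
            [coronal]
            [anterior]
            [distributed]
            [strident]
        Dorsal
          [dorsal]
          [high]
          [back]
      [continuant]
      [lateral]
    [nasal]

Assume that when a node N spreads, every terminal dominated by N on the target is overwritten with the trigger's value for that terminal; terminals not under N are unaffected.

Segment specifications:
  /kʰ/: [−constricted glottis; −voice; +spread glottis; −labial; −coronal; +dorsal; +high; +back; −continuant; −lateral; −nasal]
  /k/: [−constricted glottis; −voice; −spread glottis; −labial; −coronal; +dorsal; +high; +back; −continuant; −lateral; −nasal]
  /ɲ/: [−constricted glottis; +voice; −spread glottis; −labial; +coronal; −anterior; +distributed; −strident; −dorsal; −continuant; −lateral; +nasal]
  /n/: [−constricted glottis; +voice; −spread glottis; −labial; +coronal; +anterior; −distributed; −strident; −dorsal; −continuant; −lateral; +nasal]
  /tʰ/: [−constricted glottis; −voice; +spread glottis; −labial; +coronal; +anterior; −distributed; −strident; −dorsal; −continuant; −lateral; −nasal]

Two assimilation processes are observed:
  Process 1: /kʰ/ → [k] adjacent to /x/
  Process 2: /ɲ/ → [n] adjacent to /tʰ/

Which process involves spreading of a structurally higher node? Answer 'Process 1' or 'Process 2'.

Process 1

Process 1: the feature that changes is [spread glottis]; the minimal node is [spread glottis] (depth 3).
In Process 2, [anterior], [distributed] change, so the minimal spreading node is Coronal at depth 5.
[spread glottis] (depth 3) sits above Coronal (depth 5), making Process 1 the one with the higher spreading node.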